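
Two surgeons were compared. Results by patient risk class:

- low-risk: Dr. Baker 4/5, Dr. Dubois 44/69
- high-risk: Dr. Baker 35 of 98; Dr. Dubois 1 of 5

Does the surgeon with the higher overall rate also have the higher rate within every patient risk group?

No

Low-risk: Dr. Baker 4/5 = 80.0%, Dr. Dubois 44/69 = 63.8% → Dr. Baker
High-risk: Dr. Baker 35/98 = 35.7%, Dr. Dubois 1/5 = 20.0% → Dr. Baker
Overall: Dr. Baker 39/103 = 37.9%, Dr. Dubois 45/74 = 60.8% → Dr. Dubois
Dr. Baker wins each patient risk group but Dr. Dubois wins overall — the comparison reverses. Dr. Baker's operations skew toward high-risk, which has a lower base rate.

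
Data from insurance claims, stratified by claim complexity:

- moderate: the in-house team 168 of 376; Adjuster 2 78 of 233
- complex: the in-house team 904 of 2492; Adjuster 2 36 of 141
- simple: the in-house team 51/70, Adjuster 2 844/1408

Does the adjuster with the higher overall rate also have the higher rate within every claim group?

Moderate: the in-house team 168/376 = 44.7%, Adjuster 2 78/233 = 33.5% → the in-house team
Complex: the in-house team 904/2492 = 36.3%, Adjuster 2 36/141 = 25.5% → the in-house team
Simple: the in-house team 51/70 = 72.9%, Adjuster 2 844/1408 = 59.9% → the in-house team
Overall: the in-house team 1123/2938 = 38.2%, Adjuster 2 958/1782 = 53.8% → Adjuster 2
The in-house team wins each claim group but Adjuster 2 wins overall — the comparison reverses. The in-house team's claims skew toward complex, which has a lower base rate.

No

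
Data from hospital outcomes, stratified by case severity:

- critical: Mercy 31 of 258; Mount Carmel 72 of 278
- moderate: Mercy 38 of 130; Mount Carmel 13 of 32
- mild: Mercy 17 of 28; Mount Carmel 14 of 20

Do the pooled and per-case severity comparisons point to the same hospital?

Yes

Critical: Mercy 31/258 = 12.0%, Mount Carmel 72/278 = 25.9% → Mount Carmel
Moderate: Mercy 38/130 = 29.2%, Mount Carmel 13/32 = 40.6% → Mount Carmel
Mild: Mercy 17/28 = 60.7%, Mount Carmel 14/20 = 70.0% → Mount Carmel
Overall: Mercy 86/416 = 20.7%, Mount Carmel 99/330 = 30.0% → Mount Carmel
Mount Carmel wins overall and in every case group — no reversal.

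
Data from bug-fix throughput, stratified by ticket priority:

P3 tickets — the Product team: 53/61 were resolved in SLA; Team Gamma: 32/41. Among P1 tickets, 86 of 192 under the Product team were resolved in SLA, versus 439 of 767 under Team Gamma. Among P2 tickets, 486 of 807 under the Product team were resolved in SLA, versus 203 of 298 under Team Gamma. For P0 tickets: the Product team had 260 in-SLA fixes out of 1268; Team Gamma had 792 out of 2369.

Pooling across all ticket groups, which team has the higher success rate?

Team Gamma

P3: the Product team 53/61 = 86.9%, Team Gamma 32/41 = 78.0% → the Product team
P1: the Product team 86/192 = 44.8%, Team Gamma 439/767 = 57.2% → Team Gamma
P2: the Product team 486/807 = 60.2%, Team Gamma 203/298 = 68.1% → Team Gamma
P0: the Product team 260/1268 = 20.5%, Team Gamma 792/2369 = 33.4% → Team Gamma
Overall: the Product team 885/2328 = 38.0%, Team Gamma 1466/3475 = 42.2% → Team Gamma
(Neither sweeps every ticket group, but Team Gamma has the higher pooled rate.)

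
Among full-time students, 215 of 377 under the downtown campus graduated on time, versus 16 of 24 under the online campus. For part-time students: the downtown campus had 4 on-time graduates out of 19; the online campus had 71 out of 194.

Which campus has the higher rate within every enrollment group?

the online campus

Full-time: the downtown campus 215/377 = 57.0%, the online campus 16/24 = 66.7% → the online campus
Part-time: the downtown campus 4/19 = 21.1%, the online campus 71/194 = 36.6% → the online campus
The online campus has the higher rate in both groups.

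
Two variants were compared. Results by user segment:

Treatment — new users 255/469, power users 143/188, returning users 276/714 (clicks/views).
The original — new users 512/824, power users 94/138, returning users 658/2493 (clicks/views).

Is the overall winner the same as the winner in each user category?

No

New users: Treatment 255/469 = 54.4%, the original 512/824 = 62.1% → the original
Power users: Treatment 143/188 = 76.1%, the original 94/138 = 68.1% → Treatment
Returning users: Treatment 276/714 = 38.7%, the original 658/2493 = 26.4% → Treatment
Overall: Treatment 674/1371 = 49.2%, the original 1264/3455 = 36.6% → Treatment
Neither sweeps: Treatment wins 2 of 3 groups, the original wins 1. Treatment wins overall but not every group — no Simpson reversal.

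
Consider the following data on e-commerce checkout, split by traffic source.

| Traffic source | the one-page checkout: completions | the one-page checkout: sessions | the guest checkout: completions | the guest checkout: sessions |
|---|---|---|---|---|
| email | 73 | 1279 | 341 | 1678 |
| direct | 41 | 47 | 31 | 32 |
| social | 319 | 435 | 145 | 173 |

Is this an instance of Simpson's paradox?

No

Email: the one-page checkout 73/1279 = 5.7%, the guest checkout 341/1678 = 20.3% → the guest checkout
Direct: the one-page checkout 41/47 = 87.2%, the guest checkout 31/32 = 96.9% → the guest checkout
Social: the one-page checkout 319/435 = 73.3%, the guest checkout 145/173 = 83.8% → the guest checkout
Overall: the one-page checkout 433/1761 = 24.6%, the guest checkout 517/1883 = 27.5% → the guest checkout
The guest checkout wins overall and in every traffic group — no reversal.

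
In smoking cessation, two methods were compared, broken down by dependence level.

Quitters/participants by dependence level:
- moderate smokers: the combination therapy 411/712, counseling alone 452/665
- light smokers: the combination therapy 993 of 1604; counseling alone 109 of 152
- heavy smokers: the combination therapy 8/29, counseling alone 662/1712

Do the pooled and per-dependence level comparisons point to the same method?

Moderate smokers: the combination therapy 411/712 = 57.7%, counseling alone 452/665 = 68.0% → counseling alone
Light smokers: the combination therapy 993/1604 = 61.9%, counseling alone 109/152 = 71.7% → counseling alone
Heavy smokers: the combination therapy 8/29 = 27.6%, counseling alone 662/1712 = 38.7% → counseling alone
Overall: the combination therapy 1412/2345 = 60.2%, counseling alone 1223/2529 = 48.4% → the combination therapy
Counseling alone wins each dependence group but the combination therapy wins overall — the comparison reverses. Counseling alone's participants skew toward heavy smokers, which has a lower base rate.

No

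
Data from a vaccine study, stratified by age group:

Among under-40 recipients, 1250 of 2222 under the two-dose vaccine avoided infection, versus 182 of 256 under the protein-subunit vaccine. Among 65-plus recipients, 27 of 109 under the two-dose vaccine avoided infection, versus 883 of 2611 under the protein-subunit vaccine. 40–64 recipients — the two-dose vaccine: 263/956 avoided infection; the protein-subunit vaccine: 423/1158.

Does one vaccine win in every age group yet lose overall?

Yes

Under-40: the two-dose vaccine 1250/2222 = 56.3%, the protein-subunit vaccine 182/256 = 71.1% → the protein-subunit vaccine
65-plus: the two-dose vaccine 27/109 = 24.8%, the protein-subunit vaccine 883/2611 = 33.8% → the protein-subunit vaccine
40–64: the two-dose vaccine 263/956 = 27.5%, the protein-subunit vaccine 423/1158 = 36.5% → the protein-subunit vaccine
Overall: the two-dose vaccine 1540/3287 = 46.9%, the protein-subunit vaccine 1488/4025 = 37.0% → the two-dose vaccine
The protein-subunit vaccine wins each age group but the two-dose vaccine wins overall — the comparison reverses. The protein-subunit vaccine's recipients skew toward 65-plus, which has a lower base rate.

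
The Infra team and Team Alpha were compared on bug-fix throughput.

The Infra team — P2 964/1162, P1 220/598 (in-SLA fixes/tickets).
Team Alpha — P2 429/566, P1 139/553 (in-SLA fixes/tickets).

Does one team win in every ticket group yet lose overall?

P2: the Infra team 964/1162 = 83.0%, Team Alpha 429/566 = 75.8% → the Infra team
P1: the Infra team 220/598 = 36.8%, Team Alpha 139/553 = 25.1% → the Infra team
Overall: the Infra team 1184/1760 = 67.3%, Team Alpha 568/1119 = 50.8% → the Infra team
The Infra team wins overall and in every ticket group — no reversal.

No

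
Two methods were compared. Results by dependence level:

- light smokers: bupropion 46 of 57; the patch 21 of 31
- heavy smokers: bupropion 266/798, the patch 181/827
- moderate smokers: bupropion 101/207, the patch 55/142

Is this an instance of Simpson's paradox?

Light smokers: bupropion 46/57 = 80.7%, the patch 21/31 = 67.7% → bupropion
Heavy smokers: bupropion 266/798 = 33.3%, the patch 181/827 = 21.9% → bupropion
Moderate smokers: bupropion 101/207 = 48.8%, the patch 55/142 = 38.7% → bupropion
Overall: bupropion 413/1062 = 38.9%, the patch 257/1000 = 25.7% → bupropion
Bupropion wins overall and in every dependence group — no reversal.

No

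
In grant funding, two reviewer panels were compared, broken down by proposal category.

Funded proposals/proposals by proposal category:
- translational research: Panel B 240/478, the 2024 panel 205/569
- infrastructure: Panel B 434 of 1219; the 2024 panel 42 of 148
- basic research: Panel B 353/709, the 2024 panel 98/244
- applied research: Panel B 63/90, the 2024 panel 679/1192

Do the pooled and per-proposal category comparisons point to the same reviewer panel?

Translational research: Panel B 240/478 = 50.2%, the 2024 panel 205/569 = 36.0% → Panel B
Infrastructure: Panel B 434/1219 = 35.6%, the 2024 panel 42/148 = 28.4% → Panel B
Basic research: Panel B 353/709 = 49.8%, the 2024 panel 98/244 = 40.2% → Panel B
Applied research: Panel B 63/90 = 70.0%, the 2024 panel 679/1192 = 57.0% → Panel B
Overall: Panel B 1090/2496 = 43.7%, the 2024 panel 1024/2153 = 47.6% → the 2024 panel
Panel B wins each proposal group but the 2024 panel wins overall — the comparison reverses. Panel B's proposals skew toward infrastructure, which has a lower base rate.

No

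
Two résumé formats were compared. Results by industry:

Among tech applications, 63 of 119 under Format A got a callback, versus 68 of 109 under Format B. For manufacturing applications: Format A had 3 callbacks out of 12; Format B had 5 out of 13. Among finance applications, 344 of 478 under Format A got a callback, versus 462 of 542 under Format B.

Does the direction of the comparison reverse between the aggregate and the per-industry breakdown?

Tech: Format A 63/119 = 52.9%, Format B 68/109 = 62.4% → Format B
Manufacturing: Format A 3/12 = 25.0%, Format B 5/13 = 38.5% → Format B
Finance: Format A 344/478 = 72.0%, Format B 462/542 = 85.2% → Format B
Overall: Format A 410/609 = 67.3%, Format B 535/664 = 80.6% → Format B
Format B wins overall and in every industry group — no reversal.

No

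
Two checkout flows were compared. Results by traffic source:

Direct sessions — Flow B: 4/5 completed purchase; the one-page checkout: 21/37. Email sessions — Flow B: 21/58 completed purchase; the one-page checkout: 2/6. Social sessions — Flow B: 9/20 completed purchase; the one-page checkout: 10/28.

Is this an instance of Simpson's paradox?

Direct: Flow B 4/5 = 80.0%, the one-page checkout 21/37 = 56.8% → Flow B
Email: Flow B 21/58 = 36.2%, the one-page checkout 2/6 = 33.3% → Flow B
Social: Flow B 9/20 = 45.0%, the one-page checkout 10/28 = 35.7% → Flow B
Overall: Flow B 34/83 = 41.0%, the one-page checkout 33/71 = 46.5% → the one-page checkout
Flow B wins each traffic group but the one-page checkout wins overall — the comparison reverses. Flow B's sessions skew toward email, which has a lower base rate.

Yes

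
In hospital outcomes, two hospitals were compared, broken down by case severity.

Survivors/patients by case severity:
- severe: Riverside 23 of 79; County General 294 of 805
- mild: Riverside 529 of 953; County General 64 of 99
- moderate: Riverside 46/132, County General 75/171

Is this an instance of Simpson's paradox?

Severe: Riverside 23/79 = 29.1%, County General 294/805 = 36.5% → County General
Mild: Riverside 529/953 = 55.5%, County General 64/99 = 64.6% → County General
Moderate: Riverside 46/132 = 34.8%, County General 75/171 = 43.9% → County General
Overall: Riverside 598/1164 = 51.4%, County General 433/1075 = 40.3% → Riverside
County General wins each case group but Riverside wins overall — the comparison reverses. County General's patients skew toward severe, which has a lower base rate.

Yes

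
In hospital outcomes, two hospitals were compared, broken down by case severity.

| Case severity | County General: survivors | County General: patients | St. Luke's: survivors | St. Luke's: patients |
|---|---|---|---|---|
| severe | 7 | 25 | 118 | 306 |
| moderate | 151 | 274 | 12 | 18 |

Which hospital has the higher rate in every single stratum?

Severe: County General 7/25 = 28.0%, St. Luke's 118/306 = 38.6% → St. Luke's
Moderate: County General 151/274 = 55.1%, St. Luke's 12/18 = 66.7% → St. Luke's
St. Luke's has the higher rate in both groups.

St. Luke's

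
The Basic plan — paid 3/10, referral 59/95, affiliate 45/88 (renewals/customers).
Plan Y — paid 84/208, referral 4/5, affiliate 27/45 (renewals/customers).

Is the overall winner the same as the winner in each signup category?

Paid: the Basic plan 3/10 = 30.0%, Plan Y 84/208 = 40.4% → Plan Y
Referral: the Basic plan 59/95 = 62.1%, Plan Y 4/5 = 80.0% → Plan Y
Affiliate: the Basic plan 45/88 = 51.1%, Plan Y 27/45 = 60.0% → Plan Y
Overall: the Basic plan 107/193 = 55.4%, Plan Y 115/258 = 44.6% → the Basic plan
Plan Y wins each signup group but the Basic plan wins overall — the comparison reverses. Plan Y's customers skew toward paid, which has a lower base rate.

No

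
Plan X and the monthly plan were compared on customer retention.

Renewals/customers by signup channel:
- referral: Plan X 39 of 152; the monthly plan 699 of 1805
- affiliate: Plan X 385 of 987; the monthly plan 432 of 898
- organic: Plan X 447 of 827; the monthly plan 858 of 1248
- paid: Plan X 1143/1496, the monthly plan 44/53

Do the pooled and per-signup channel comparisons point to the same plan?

Referral: Plan X 39/152 = 25.7%, the monthly plan 699/1805 = 38.7% → the monthly plan
Affiliate: Plan X 385/987 = 39.0%, the monthly plan 432/898 = 48.1% → the monthly plan
Organic: Plan X 447/827 = 54.1%, the monthly plan 858/1248 = 68.8% → the monthly plan
Paid: Plan X 1143/1496 = 76.4%, the monthly plan 44/53 = 83.0% → the monthly plan
Overall: Plan X 2014/3462 = 58.2%, the monthly plan 2033/4004 = 50.8% → Plan X
The monthly plan wins each signup group but Plan X wins overall — the comparison reverses. The monthly plan's customers skew toward referral, which has a lower base rate.

No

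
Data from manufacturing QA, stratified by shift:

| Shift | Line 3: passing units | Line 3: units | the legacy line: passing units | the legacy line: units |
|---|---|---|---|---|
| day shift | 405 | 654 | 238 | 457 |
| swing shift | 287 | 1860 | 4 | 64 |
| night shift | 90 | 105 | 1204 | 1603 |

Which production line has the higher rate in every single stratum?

Day shift: Line 3 405/654 = 61.9%, the legacy line 238/457 = 52.1% → Line 3
Swing shift: Line 3 287/1860 = 15.4%, the legacy line 4/64 = 6.2% → Line 3
Night shift: Line 3 90/105 = 85.7%, the legacy line 1204/1603 = 75.1% → Line 3
Line 3 has the higher rate in all 3 groups.

Line 3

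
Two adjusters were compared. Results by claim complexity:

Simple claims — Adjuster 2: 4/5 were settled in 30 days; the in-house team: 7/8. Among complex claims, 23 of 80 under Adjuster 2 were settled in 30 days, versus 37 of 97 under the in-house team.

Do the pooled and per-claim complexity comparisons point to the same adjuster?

Simple: Adjuster 2 4/5 = 80.0%, the in-house team 7/8 = 87.5% → the in-house team
Complex: Adjuster 2 23/80 = 28.8%, the in-house team 37/97 = 38.1% → the in-house team
Overall: Adjuster 2 27/85 = 31.8%, the in-house team 44/105 = 41.9% → the in-house team
The in-house team wins overall and in every claim group — no reversal.

Yes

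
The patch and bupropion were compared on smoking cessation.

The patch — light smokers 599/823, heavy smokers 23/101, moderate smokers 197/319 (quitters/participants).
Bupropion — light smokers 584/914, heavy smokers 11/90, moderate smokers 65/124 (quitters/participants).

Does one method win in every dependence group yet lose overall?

Light smokers: the patch 599/823 = 72.8%, bupropion 584/914 = 63.9% → the patch
Heavy smokers: the patch 23/101 = 22.8%, bupropion 11/90 = 12.2% → the patch
Moderate smokers: the patch 197/319 = 61.8%, bupropion 65/124 = 52.4% → the patch
Overall: the patch 819/1243 = 65.9%, bupropion 660/1128 = 58.5% → the patch
The patch wins overall and in every dependence group — no reversal.

No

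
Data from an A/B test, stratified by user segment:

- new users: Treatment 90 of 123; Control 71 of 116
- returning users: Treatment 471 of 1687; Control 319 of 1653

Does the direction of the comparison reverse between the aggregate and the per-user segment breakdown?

New users: Treatment 90/123 = 73.2%, Control 71/116 = 61.2% → Treatment
Returning users: Treatment 471/1687 = 27.9%, Control 319/1653 = 19.3% → Treatment
Overall: Treatment 561/1810 = 31.0%, Control 390/1769 = 22.0% → Treatment
Treatment wins overall and in every user group — no reversal.

No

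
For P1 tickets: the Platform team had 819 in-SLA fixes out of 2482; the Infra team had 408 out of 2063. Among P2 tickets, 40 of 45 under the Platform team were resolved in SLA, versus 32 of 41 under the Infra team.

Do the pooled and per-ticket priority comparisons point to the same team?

Yes

P1: the Platform team 819/2482 = 33.0%, the Infra team 408/2063 = 19.8% → the Platform team
P2: the Platform team 40/45 = 88.9%, the Infra team 32/41 = 78.0% → the Platform team
Overall: the Platform team 859/2527 = 34.0%, the Infra team 440/2104 = 20.9% → the Platform team
The Platform team wins overall and in every ticket group — no reversal.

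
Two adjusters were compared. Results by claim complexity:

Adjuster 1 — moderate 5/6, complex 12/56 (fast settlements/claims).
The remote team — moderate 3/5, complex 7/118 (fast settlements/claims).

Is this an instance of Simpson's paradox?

No

Moderate: Adjuster 1 5/6 = 83.3%, the remote team 3/5 = 60.0% → Adjuster 1
Complex: Adjuster 1 12/56 = 21.4%, the remote team 7/118 = 5.9% → Adjuster 1
Overall: Adjuster 1 17/62 = 27.4%, the remote team 10/123 = 8.1% → Adjuster 1
Adjuster 1 wins overall and in every claim group — no reversal.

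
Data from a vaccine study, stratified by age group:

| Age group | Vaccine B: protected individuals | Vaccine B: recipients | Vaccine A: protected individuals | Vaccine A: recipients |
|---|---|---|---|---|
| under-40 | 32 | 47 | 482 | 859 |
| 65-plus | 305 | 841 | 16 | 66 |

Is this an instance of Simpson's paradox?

Yes

Under-40: Vaccine B 32/47 = 68.1%, Vaccine A 482/859 = 56.1% → Vaccine B
65-plus: Vaccine B 305/841 = 36.3%, Vaccine A 16/66 = 24.2% → Vaccine B
Overall: Vaccine B 337/888 = 38.0%, Vaccine A 498/925 = 53.8% → Vaccine A
Vaccine B wins each age group but Vaccine A wins overall — the comparison reverses. Vaccine B's recipients skew toward 65-plus, which has a lower base rate.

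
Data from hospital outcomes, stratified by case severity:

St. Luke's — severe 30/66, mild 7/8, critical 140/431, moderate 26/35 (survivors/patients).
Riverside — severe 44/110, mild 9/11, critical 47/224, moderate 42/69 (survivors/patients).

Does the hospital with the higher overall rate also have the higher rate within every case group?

Yes

Severe: St. Luke's 30/66 = 45.5%, Riverside 44/110 = 40.0% → St. Luke's
Mild: St. Luke's 7/8 = 87.5%, Riverside 9/11 = 81.8% → St. Luke's
Critical: St. Luke's 140/431 = 32.5%, Riverside 47/224 = 21.0% → St. Luke's
Moderate: St. Luke's 26/35 = 74.3%, Riverside 42/69 = 60.9% → St. Luke's
Overall: St. Luke's 203/540 = 37.6%, Riverside 142/414 = 34.3% → St. Luke's
St. Luke's wins overall and in every case group — no reversal.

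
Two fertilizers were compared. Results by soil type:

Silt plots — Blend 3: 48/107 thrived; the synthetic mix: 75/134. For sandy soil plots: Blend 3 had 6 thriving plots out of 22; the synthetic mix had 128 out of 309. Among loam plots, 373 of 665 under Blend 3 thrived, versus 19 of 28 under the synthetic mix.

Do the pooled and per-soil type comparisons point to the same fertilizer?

No

Silt: Blend 3 48/107 = 44.9%, the synthetic mix 75/134 = 56.0% → the synthetic mix
Sandy soil: Blend 3 6/22 = 27.3%, the synthetic mix 128/309 = 41.4% → the synthetic mix
Loam: Blend 3 373/665 = 56.1%, the synthetic mix 19/28 = 67.9% → the synthetic mix
Overall: Blend 3 427/794 = 53.8%, the synthetic mix 222/471 = 47.1% → Blend 3
The synthetic mix wins each soil group but Blend 3 wins overall — the comparison reverses. The synthetic mix's plots skew toward sandy soil, which has a lower base rate.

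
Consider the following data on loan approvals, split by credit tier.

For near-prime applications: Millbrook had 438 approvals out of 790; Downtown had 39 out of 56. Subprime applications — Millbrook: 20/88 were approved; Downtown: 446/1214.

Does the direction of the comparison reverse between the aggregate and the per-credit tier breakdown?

Yes

Near-prime: Millbrook 438/790 = 55.4%, Downtown 39/56 = 69.6% → Downtown
Subprime: Millbrook 20/88 = 22.7%, Downtown 446/1214 = 36.7% → Downtown
Overall: Millbrook 458/878 = 52.2%, Downtown 485/1270 = 38.2% → Millbrook
Downtown wins each credit group but Millbrook wins overall — the comparison reverses. Downtown's applications skew toward subprime, which has a lower base rate.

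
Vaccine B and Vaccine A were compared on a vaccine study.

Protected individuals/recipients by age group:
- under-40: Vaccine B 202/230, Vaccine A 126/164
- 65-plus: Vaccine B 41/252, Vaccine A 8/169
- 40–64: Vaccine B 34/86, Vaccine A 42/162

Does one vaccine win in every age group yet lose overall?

Under-40: Vaccine B 202/230 = 87.8%, Vaccine A 126/164 = 76.8% → Vaccine B
65-plus: Vaccine B 41/252 = 16.3%, Vaccine A 8/169 = 4.7% → Vaccine B
40–64: Vaccine B 34/86 = 39.5%, Vaccine A 42/162 = 25.9% → Vaccine B
Overall: Vaccine B 277/568 = 48.8%, Vaccine A 176/495 = 35.6% → Vaccine B
Vaccine B wins overall and in every age group — no reversal.

No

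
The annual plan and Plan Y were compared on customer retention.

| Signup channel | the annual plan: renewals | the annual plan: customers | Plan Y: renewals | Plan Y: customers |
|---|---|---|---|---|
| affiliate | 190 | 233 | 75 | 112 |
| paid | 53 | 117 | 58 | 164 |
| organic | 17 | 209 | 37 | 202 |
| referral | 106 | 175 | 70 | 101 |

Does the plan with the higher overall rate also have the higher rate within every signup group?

No

Affiliate: the annual plan 190/233 = 81.5%, Plan Y 75/112 = 67.0% → the annual plan
Paid: the annual plan 53/117 = 45.3%, Plan Y 58/164 = 35.4% → the annual plan
Organic: the annual plan 17/209 = 8.1%, Plan Y 37/202 = 18.3% → Plan Y
Referral: the annual plan 106/175 = 60.6%, Plan Y 70/101 = 69.3% → Plan Y
Overall: the annual plan 366/734 = 49.9%, Plan Y 240/579 = 41.5% → the annual plan
Neither sweeps: the annual plan wins 2 of 4 groups, Plan Y wins 2. The annual plan wins overall but not every group — no Simpson reversal.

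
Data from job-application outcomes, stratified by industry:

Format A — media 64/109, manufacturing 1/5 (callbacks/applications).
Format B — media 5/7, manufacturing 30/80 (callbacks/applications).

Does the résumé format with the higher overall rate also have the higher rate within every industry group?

Media: Format A 64/109 = 58.7%, Format B 5/7 = 71.4% → Format B
Manufacturing: Format A 1/5 = 20.0%, Format B 30/80 = 37.5% → Format B
Overall: Format A 65/114 = 57.0%, Format B 35/87 = 40.2% → Format A
Format B wins each industry group but Format A wins overall — the comparison reverses. Format B's applications skew toward manufacturing, which has a lower base rate.

No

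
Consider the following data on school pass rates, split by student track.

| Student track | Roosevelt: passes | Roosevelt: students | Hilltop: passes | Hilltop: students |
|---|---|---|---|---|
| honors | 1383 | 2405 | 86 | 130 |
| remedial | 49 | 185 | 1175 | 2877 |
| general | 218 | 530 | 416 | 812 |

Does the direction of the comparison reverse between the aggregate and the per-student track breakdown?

Honors: Roosevelt 1383/2405 = 57.5%, Hilltop 86/130 = 66.2% → Hilltop
Remedial: Roosevelt 49/185 = 26.5%, Hilltop 1175/2877 = 40.8% → Hilltop
General: Roosevelt 218/530 = 41.1%, Hilltop 416/812 = 51.2% → Hilltop
Overall: Roosevelt 1650/3120 = 52.9%, Hilltop 1677/3819 = 43.9% → Roosevelt
Hilltop wins each student group but Roosevelt wins overall — the comparison reverses. Hilltop's students skew toward remedial, which has a lower base rate.

Yes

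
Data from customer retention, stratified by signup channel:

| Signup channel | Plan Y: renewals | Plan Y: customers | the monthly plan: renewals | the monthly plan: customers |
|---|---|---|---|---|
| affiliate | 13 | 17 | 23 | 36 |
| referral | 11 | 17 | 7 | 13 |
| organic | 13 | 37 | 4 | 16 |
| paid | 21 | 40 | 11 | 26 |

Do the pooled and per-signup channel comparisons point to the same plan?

Yes

Affiliate: Plan Y 13/17 = 76.5%, the monthly plan 23/36 = 63.9% → Plan Y
Referral: Plan Y 11/17 = 64.7%, the monthly plan 7/13 = 53.8% → Plan Y
Organic: Plan Y 13/37 = 35.1%, the monthly plan 4/16 = 25.0% → Plan Y
Paid: Plan Y 21/40 = 52.5%, the monthly plan 11/26 = 42.3% → Plan Y
Overall: Plan Y 58/111 = 52.3%, the monthly plan 45/91 = 49.5% → Plan Y
Plan Y wins overall and in every signup group — no reversal.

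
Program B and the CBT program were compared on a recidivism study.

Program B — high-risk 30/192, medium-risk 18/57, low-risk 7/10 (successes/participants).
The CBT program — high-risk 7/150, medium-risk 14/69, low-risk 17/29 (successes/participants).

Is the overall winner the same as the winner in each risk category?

Yes

High-risk: Program B 30/192 = 15.6%, the CBT program 7/150 = 4.7% → Program B
Medium-risk: Program B 18/57 = 31.6%, the CBT program 14/69 = 20.3% → Program B
Low-risk: Program B 7/10 = 70.0%, the CBT program 17/29 = 58.6% → Program B
Overall: Program B 55/259 = 21.2%, the CBT program 38/248 = 15.3% → Program B
Program B wins overall and in every risk group — no reversal.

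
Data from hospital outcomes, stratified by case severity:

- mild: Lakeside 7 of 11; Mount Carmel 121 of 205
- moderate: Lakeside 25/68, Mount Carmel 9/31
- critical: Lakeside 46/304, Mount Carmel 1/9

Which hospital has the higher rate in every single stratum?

Mild: Lakeside 7/11 = 63.6%, Mount Carmel 121/205 = 59.0% → Lakeside
Moderate: Lakeside 25/68 = 36.8%, Mount Carmel 9/31 = 29.0% → Lakeside
Critical: Lakeside 46/304 = 15.1%, Mount Carmel 1/9 = 11.1% → Lakeside
Lakeside has the higher rate in all 3 groups.

Lakeside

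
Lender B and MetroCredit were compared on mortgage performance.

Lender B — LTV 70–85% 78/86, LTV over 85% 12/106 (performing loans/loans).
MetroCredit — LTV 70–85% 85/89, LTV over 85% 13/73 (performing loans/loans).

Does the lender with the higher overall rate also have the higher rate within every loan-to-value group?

Yes

LTV 70–85%: Lender B 78/86 = 90.7%, MetroCredit 85/89 = 95.5% → MetroCredit
LTV over 85%: Lender B 12/106 = 11.3%, MetroCredit 13/73 = 17.8% → MetroCredit
Overall: Lender B 90/192 = 46.9%, MetroCredit 98/162 = 60.5% → MetroCredit
MetroCredit wins overall and in every loan-to-value group — no reversal.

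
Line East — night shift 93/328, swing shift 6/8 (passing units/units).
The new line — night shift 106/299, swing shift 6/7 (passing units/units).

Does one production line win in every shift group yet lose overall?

No

Night shift: Line East 93/328 = 28.4%, the new line 106/299 = 35.5% → the new line
Swing shift: Line East 6/8 = 75.0%, the new line 6/7 = 85.7% → the new line
Overall: Line East 99/336 = 29.5%, the new line 112/306 = 36.6% → the new line
The new line wins overall and in every shift group — no reversal.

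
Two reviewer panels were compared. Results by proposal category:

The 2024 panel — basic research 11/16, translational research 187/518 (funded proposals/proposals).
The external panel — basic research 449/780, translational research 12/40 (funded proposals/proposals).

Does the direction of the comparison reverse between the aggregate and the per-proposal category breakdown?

Yes

Basic research: the 2024 panel 11/16 = 68.8%, the external panel 449/780 = 57.6% → the 2024 panel
Translational research: the 2024 panel 187/518 = 36.1%, the external panel 12/40 = 30.0% → the 2024 panel
Overall: the 2024 panel 198/534 = 37.1%, the external panel 461/820 = 56.2% → the external panel
The 2024 panel wins each proposal group but the external panel wins overall — the comparison reverses. The 2024 panel's proposals skew toward translational research, which has a lower base rate.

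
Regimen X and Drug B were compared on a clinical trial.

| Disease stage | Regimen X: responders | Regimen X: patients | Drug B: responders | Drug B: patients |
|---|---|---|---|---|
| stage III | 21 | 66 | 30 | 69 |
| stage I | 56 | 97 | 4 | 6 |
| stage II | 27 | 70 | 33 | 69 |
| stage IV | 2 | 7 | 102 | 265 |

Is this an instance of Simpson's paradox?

Yes

Stage III: Regimen X 21/66 = 31.8%, Drug B 30/69 = 43.5% → Drug B
Stage I: Regimen X 56/97 = 57.7%, Drug B 4/6 = 66.7% → Drug B
Stage II: Regimen X 27/70 = 38.6%, Drug B 33/69 = 47.8% → Drug B
Stage IV: Regimen X 2/7 = 28.6%, Drug B 102/265 = 38.5% → Drug B
Overall: Regimen X 106/240 = 44.2%, Drug B 169/409 = 41.3% → Regimen X
Drug B wins each disease group but Regimen X wins overall — the comparison reverses. Drug B's patients skew toward stage IV, which has a lower base rate.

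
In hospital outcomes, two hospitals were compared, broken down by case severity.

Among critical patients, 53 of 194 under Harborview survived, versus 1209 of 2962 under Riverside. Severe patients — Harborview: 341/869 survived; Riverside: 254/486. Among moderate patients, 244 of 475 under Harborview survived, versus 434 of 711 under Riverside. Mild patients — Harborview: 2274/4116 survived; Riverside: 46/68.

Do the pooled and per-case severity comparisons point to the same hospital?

Critical: Harborview 53/194 = 27.3%, Riverside 1209/2962 = 40.8% → Riverside
Severe: Harborview 341/869 = 39.2%, Riverside 254/486 = 52.3% → Riverside
Moderate: Harborview 244/475 = 51.4%, Riverside 434/711 = 61.0% → Riverside
Mild: Harborview 2274/4116 = 55.2%, Riverside 46/68 = 67.6% → Riverside
Overall: Harborview 2912/5654 = 51.5%, Riverside 1943/4227 = 46.0% → Harborview
Riverside wins each case group but Harborview wins overall — the comparison reverses. Riverside's patients skew toward critical, which has a lower base rate.

No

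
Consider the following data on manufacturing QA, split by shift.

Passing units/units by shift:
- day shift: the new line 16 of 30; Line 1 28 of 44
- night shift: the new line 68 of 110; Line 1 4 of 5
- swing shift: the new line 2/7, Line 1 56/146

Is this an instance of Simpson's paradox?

Yes

Day shift: the new line 16/30 = 53.3%, Line 1 28/44 = 63.6% → Line 1
Night shift: the new line 68/110 = 61.8%, Line 1 4/5 = 80.0% → Line 1
Swing shift: the new line 2/7 = 28.6%, Line 1 56/146 = 38.4% → Line 1
Overall: the new line 86/147 = 58.5%, Line 1 88/195 = 45.1% → the new line
Line 1 wins each shift group but the new line wins overall — the comparison reverses. Line 1's units skew toward swing shift, which has a lower base rate.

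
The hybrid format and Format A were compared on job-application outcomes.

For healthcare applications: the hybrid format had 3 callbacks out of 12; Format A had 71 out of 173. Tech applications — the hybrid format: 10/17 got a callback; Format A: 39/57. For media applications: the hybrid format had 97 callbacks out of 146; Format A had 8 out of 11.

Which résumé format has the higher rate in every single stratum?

Healthcare: the hybrid format 3/12 = 25.0%, Format A 71/173 = 41.0% → Format A
Tech: the hybrid format 10/17 = 58.8%, Format A 39/57 = 68.4% → Format A
Media: the hybrid format 97/146 = 66.4%, Format A 8/11 = 72.7% → Format A
Format A has the higher rate in all 3 groups.

Format A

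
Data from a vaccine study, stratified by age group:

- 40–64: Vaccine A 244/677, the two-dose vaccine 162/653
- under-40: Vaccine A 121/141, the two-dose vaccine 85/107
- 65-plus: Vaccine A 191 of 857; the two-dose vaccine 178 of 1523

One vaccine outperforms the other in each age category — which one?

Vaccine A

40–64: Vaccine A 244/677 = 36.0%, the two-dose vaccine 162/653 = 24.8% → Vaccine A
Under-40: Vaccine A 121/141 = 85.8%, the two-dose vaccine 85/107 = 79.4% → Vaccine A
65-plus: Vaccine A 191/857 = 22.3%, the two-dose vaccine 178/1523 = 11.7% → Vaccine A
Vaccine A has the higher rate in all 3 groups.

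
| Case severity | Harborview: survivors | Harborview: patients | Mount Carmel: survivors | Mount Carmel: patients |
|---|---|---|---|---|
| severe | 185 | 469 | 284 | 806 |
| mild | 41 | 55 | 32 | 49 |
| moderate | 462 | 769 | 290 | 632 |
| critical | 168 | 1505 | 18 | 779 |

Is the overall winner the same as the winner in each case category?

Yes

Severe: Harborview 185/469 = 39.4%, Mount Carmel 284/806 = 35.2% → Harborview
Mild: Harborview 41/55 = 74.5%, Mount Carmel 32/49 = 65.3% → Harborview
Moderate: Harborview 462/769 = 60.1%, Mount Carmel 290/632 = 45.9% → Harborview
Critical: Harborview 168/1505 = 11.2%, Mount Carmel 18/779 = 2.3% → Harborview
Overall: Harborview 856/2798 = 30.6%, Mount Carmel 624/2266 = 27.5% → Harborview
Harborview wins overall and in every case group — no reversal.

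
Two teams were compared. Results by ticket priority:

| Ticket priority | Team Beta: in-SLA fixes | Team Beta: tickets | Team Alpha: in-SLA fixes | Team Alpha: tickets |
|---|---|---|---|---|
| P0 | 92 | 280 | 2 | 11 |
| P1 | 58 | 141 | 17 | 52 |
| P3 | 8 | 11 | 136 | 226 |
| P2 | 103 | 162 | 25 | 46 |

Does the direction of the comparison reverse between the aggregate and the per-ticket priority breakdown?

P0: Team Beta 92/280 = 32.9%, Team Alpha 2/11 = 18.2% → Team Beta
P1: Team Beta 58/141 = 41.1%, Team Alpha 17/52 = 32.7% → Team Beta
P3: Team Beta 8/11 = 72.7%, Team Alpha 136/226 = 60.2% → Team Beta
P2: Team Beta 103/162 = 63.6%, Team Alpha 25/46 = 54.3% → Team Beta
Overall: Team Beta 261/594 = 43.9%, Team Alpha 180/335 = 53.7% → Team Alpha
Team Beta wins each ticket group but Team Alpha wins overall — the comparison reverses. Team Beta's tickets skew toward P0, which has a lower base rate.

Yes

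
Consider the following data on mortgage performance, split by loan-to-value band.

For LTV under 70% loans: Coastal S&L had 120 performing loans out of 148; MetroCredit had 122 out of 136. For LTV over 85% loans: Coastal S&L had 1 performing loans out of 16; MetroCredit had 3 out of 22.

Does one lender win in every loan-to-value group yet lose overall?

No

LTV under 70%: Coastal S&L 120/148 = 81.1%, MetroCredit 122/136 = 89.7% → MetroCredit
LTV over 85%: Coastal S&L 1/16 = 6.2%, MetroCredit 3/22 = 13.6% → MetroCredit
Overall: Coastal S&L 121/164 = 73.8%, MetroCredit 125/158 = 79.1% → MetroCredit
MetroCredit wins overall and in every loan-to-value group — no reversal.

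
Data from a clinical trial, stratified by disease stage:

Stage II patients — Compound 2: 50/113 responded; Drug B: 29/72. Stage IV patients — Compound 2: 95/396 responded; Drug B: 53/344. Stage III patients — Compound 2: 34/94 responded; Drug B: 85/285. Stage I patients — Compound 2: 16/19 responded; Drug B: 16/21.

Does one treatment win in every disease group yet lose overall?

Stage II: Compound 2 50/113 = 44.2%, Drug B 29/72 = 40.3% → Compound 2
Stage IV: Compound 2 95/396 = 24.0%, Drug B 53/344 = 15.4% → Compound 2
Stage III: Compound 2 34/94 = 36.2%, Drug B 85/285 = 29.8% → Compound 2
Stage I: Compound 2 16/19 = 84.2%, Drug B 16/21 = 76.2% → Compound 2
Overall: Compound 2 195/622 = 31.4%, Drug B 183/722 = 25.3% → Compound 2
Compound 2 wins overall and in every disease group — no reversal.

No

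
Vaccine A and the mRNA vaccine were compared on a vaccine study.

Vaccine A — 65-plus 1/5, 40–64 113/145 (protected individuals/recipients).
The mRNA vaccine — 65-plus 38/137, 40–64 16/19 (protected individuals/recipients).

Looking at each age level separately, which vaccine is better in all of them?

65-plus: Vaccine A 1/5 = 20.0%, the mRNA vaccine 38/137 = 27.7% → the mRNA vaccine
40–64: Vaccine A 113/145 = 77.9%, the mRNA vaccine 16/19 = 84.2% → the mRNA vaccine
The mRNA vaccine has the higher rate in both groups.

the mRNA vaccine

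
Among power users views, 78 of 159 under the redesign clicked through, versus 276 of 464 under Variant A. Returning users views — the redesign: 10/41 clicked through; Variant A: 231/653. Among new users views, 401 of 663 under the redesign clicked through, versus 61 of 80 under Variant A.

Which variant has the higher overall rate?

Power users: the redesign 78/159 = 49.1%, Variant A 276/464 = 59.5% → Variant A
Returning users: the redesign 10/41 = 24.4%, Variant A 231/653 = 35.4% → Variant A
New users: the redesign 401/663 = 60.5%, Variant A 61/80 = 76.2% → Variant A
Overall: the redesign 489/863 = 56.7%, Variant A 568/1197 = 47.5% → the redesign
(Variant A wins every user group but the redesign wins overall — Variant A's views skew toward the low-rate returning users group.)

the redesign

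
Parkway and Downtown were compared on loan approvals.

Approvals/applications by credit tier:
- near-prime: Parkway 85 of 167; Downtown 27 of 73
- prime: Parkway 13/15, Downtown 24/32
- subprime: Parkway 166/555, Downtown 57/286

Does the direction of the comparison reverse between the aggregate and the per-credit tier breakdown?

No

Near-prime: Parkway 85/167 = 50.9%, Downtown 27/73 = 37.0% → Parkway
Prime: Parkway 13/15 = 86.7%, Downtown 24/32 = 75.0% → Parkway
Subprime: Parkway 166/555 = 29.9%, Downtown 57/286 = 19.9% → Parkway
Overall: Parkway 264/737 = 35.8%, Downtown 108/391 = 27.6% → Parkway
Parkway wins overall and in every credit group — no reversal.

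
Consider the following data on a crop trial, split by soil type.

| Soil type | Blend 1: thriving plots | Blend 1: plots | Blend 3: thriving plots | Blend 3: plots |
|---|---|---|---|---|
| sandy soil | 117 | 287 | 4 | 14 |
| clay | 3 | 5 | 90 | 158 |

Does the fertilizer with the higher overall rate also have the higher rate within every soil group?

No

Sandy soil: Blend 1 117/287 = 40.8%, Blend 3 4/14 = 28.6% → Blend 1
Clay: Blend 1 3/5 = 60.0%, Blend 3 90/158 = 57.0% → Blend 1
Overall: Blend 1 120/292 = 41.1%, Blend 3 94/172 = 54.7% → Blend 3
Blend 1 wins each soil group but Blend 3 wins overall — the comparison reverses. Blend 1's plots skew toward sandy soil, which has a lower base rate.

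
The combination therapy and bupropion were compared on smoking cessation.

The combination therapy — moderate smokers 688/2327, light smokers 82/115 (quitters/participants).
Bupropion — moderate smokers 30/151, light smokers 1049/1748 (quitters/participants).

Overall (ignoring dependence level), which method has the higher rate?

bupropion

Moderate smokers: the combination therapy 688/2327 = 29.6%, bupropion 30/151 = 19.9% → the combination therapy
Light smokers: the combination therapy 82/115 = 71.3%, bupropion 1049/1748 = 60.0% → the combination therapy
Overall: the combination therapy 770/2442 = 31.5%, bupropion 1079/1899 = 56.8% → bupropion
(The combination therapy wins every dependence group but bupropion wins overall — the combination therapy's participants skew toward the low-rate moderate smokers group.)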